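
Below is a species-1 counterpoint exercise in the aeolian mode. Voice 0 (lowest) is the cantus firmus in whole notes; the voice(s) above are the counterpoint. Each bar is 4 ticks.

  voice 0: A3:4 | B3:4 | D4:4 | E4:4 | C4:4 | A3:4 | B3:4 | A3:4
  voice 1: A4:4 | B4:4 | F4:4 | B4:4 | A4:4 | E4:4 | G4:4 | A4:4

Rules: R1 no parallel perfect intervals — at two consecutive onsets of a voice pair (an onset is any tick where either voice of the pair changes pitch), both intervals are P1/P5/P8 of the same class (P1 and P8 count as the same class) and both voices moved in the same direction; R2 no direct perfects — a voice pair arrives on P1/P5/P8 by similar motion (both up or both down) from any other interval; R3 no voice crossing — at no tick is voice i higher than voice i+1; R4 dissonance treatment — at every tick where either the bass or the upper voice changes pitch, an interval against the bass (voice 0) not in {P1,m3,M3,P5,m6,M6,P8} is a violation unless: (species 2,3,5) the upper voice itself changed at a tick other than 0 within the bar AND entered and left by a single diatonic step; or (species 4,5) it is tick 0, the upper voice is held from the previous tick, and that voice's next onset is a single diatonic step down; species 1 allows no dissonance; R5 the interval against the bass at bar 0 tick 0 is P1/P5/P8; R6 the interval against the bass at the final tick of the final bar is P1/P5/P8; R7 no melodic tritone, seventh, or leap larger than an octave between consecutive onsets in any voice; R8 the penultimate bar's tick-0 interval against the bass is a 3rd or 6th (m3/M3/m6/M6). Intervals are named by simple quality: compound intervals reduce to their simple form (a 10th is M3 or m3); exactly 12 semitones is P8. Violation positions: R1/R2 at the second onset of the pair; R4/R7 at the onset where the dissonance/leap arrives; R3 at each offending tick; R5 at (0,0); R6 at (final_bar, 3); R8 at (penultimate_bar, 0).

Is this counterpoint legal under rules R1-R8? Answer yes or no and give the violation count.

No (5 violations)

bar 0: v0=A3 v1=A4 (P8)
bar 1: v0=B3 v1=B4 (P8)
bar 2: v0=D4 v1=F4 (m3)
bar 3: v0=E4 v1=B4 (P5)
bar 4: v0=C4 v1=A4 (M6)
bar 5: v0=A3 v1=E4 (P5)
bar 6: v0=B3 v1=G4 (m6)
bar 7: v0=A3 v1=A4 (P8)
  R1 @ bar1.0: A3/A4 P8 -> B3/B4 P8 similar
  R7 @ bar2.0: B4->F4 leap 6st
  R2 @ bar3.0: D4/F4 m3 -> E4/B4 P5 similar
  R7 @ bar3.0: F4->B4 leap 6st
  R2 @ bar5.0: C4/A4 M6 -> A3/E4 P5 similar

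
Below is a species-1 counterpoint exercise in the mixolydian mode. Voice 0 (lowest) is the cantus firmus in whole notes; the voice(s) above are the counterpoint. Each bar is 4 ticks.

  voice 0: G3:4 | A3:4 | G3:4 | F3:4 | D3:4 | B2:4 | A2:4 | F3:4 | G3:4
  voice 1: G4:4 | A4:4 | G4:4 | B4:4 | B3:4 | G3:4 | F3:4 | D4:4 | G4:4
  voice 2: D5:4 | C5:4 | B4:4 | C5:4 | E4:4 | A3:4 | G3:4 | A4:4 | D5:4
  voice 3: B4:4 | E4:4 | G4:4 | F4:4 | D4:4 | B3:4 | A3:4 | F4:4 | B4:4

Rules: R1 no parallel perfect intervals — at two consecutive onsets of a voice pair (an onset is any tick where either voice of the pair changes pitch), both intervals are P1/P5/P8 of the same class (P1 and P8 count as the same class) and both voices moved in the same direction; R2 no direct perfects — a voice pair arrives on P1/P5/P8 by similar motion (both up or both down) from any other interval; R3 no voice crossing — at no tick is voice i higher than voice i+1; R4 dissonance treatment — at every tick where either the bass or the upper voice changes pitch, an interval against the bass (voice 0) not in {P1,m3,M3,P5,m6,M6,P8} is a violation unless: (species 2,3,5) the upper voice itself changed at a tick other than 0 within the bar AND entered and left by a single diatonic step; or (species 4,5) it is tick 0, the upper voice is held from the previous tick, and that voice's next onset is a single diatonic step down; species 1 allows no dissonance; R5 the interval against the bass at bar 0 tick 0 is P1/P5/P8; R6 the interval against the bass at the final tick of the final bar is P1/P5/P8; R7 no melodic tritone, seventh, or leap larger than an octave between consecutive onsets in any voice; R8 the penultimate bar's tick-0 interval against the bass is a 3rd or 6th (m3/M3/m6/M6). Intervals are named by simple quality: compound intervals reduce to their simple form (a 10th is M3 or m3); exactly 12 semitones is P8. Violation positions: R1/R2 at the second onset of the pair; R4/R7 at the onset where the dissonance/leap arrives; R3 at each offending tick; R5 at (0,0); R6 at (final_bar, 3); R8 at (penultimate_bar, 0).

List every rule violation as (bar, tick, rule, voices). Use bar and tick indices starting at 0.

(0, 0, R3, (2, 3))
(0, 0, R5, (0, 3))
(0, 1, R3, (2, 3))
(0, 2, R3, (2, 3))
(0, 3, R3, (2, 3))
(1, 0, R1, (0, 1))
(1, 0, R3, (2, 3))
(1, 1, R3, (2, 3))
(1, 2, R3, (2, 3))
(1, 3, R3, (2, 3))
(2, 0, R1, (0, 1))
(2, 0, R3, (2, 3))
(2, 1, R3, (2, 3))
(2, 2, R3, (2, 3))
(2, 3, R3, (2, 3))
(3, 0, R1, (0, 3))
(3, 0, R3, (2, 3))
(3, 0, R4, (0, 1))
(3, 1, R3, (2, 3))
(3, 2, R3, (2, 3))
(3, 3, R3, (2, 3))
(4, 0, R1, (0, 3))
(4, 0, R3, (2, 3))
(4, 0, R4, (0, 2))
(4, 1, R3, (2, 3))
(4, 2, R3, (2, 3))
(4, 3, R3, (2, 3))
(5, 0, R1, (0, 3))
(5, 0, R4, (0, 2))
(6, 0, R1, (0, 3))
(6, 0, R4, (0, 2))
(7, 0, R1, (0, 3))
(7, 0, R2, (1, 2))
(7, 0, R3, (2, 3))
(7, 0, R7, (2,))
(7, 0, R8, (0, 3))
(7, 1, R3, (2, 3))
(7, 2, R3, (2, 3))
(7, 3, R3, (2, 3))
(8, 0, R1, (1, 2))
(8, 0, R2, (0, 1))
(8, 0, R2, (0, 2))
(8, 0, R3, (2, 3))
(8, 0, R7, (3,))
(8, 1, R3, (2, 3))
(8, 2, R3, (2, 3))
(8, 3, R3, (2, 3))
(8, 3, R6, (0, 3))

bar 0: v0=G3 v1=G4 v2=D5 v3=B4 downbeat M3
bar 1: v0=A3 v1=A4 v2=C5 v3=E4 downbeat P5
bar 2: v0=G3 v1=G4 v2=B4 v3=G4 downbeat P8
bar 3: v0=F3 v1=B4 v2=C5 v3=F4 downbeat P8
bar 4: v0=D3 v1=B3 v2=E4 v3=D4 downbeat P8
bar 5: v0=B2 v1=G3 v2=A3 v3=B3 downbeat P8
bar 6: v0=A2 v1=F3 v2=G3 v3=A3 downbeat P8
bar 7: v0=F3 v1=D4 v2=A4 v3=F4 downbeat P8
bar 8: v0=G3 v1=G4 v2=D5 v3=B4 downbeat M3
  -> R3 @ bar 0 tick 0 v(2, 3): D5 above B4
  -> R5 @ bar 0 tick 0 v(0, 3): opens on M3
  -> R3 @ bar 0 tick 1 v(2, 3): D5 above B4
  -> R3 @ bar 0 tick 2 v(2, 3): D5 above B4
  -> R3 @ bar 0 tick 3 v(2, 3): D5 above B4
  -> R1 @ bar 1 tick 0 v(0, 1): G3/G4 P8 -> A3/A4 P8 similar
  -> R3 @ bar 1 tick 0 v(2, 3): C5 above E4
  -> R3 @ bar 1 tick 1 v(2, 3): C5 above E4
  -> R3 @ bar 1 tick 2 v(2, 3): C5 above E4
  -> R3 @ bar 1 tick 3 v(2, 3): C5 above E4
  -> R1 @ bar 2 tick 0 v(0, 1): A3/A4 P8 -> G3/G4 P8 similar
  -> R3 @ bar 2 tick 0 v(2, 3): B4 above G4
  -> R3 @ bar 2 tick 1 v(2, 3): B4 above G4
  -> R3 @ bar 2 tick 2 v(2, 3): B4 above G4
  -> R3 @ bar 2 tick 3 v(2, 3): B4 above G4
  -> R1 @ bar 3 tick 0 v(0, 3): G3/G4 P8 -> F3/F4 P8 similar
  -> R3 @ bar 3 tick 0 v(2, 3): C5 above F4
  -> R4 @ bar 3 tick 0 v(0, 1): F3/B4 TT untreated
  -> R3 @ bar 3 tick 1 v(2, 3): C5 above F4
  -> R3 @ bar 3 tick 2 v(2, 3): C5 above F4
  -> R3 @ bar 3 tick 3 v(2, 3): C5 above F4
  -> R1 @ bar 4 tick 0 v(0, 3): F3/F4 P8 -> D3/D4 P8 similar
  -> R3 @ bar 4 tick 0 v(2, 3): E4 above D4
  -> R4 @ bar 4 tick 0 v(0, 2): D3/E4 M2 untreated
  -> R3 @ bar 4 tick 1 v(2, 3): E4 above D4
  -> R3 @ bar 4 tick 2 v(2, 3): E4 above D4
  -> R3 @ bar 4 tick 3 v(2, 3): E4 above D4
  -> R1 @ bar 5 tick 0 v(0, 3): D3/D4 P8 -> B2/B3 P8 similar
  -> R4 @ bar 5 tick 0 v(0, 2): B2/A3 m7 untreated
  -> R1 @ bar 6 tick 0 v(0, 3): B2/B3 P8 -> A2/A3 P8 similar
  -> R4 @ bar 6 tick 0 v(0, 2): A2/G3 m7 untreated
  -> R1 @ bar 7 tick 0 v(0, 3): A2/A3 P8 -> F3/F4 P8 similar
  -> R2 @ bar 7 tick 0 v(1, 2): F3/G3 M2 -> D4/A4 P5 similar
  -> R3 @ bar 7 tick 0 v(2, 3): A4 above F4
  -> R7 @ bar 7 tick 0 v(2,): G3->A4 leap 14st
  -> R8 @ bar 7 tick 0 v(0, 3): penult P8 not 3rd/6th
  -> R3 @ bar 7 tick 1 v(2, 3): A4 above F4
  -> R3 @ bar 7 tick 2 v(2, 3): A4 above F4
  -> R3 @ bar 7 tick 3 v(2, 3): A4 above F4
  -> R1 @ bar 8 tick 0 v(1, 2): D4/A4 P5 -> G4/D5 P5 similar
  -> R2 @ bar 8 tick 0 v(0, 1): F3/D4 M6 -> G3/G4 P8 similar
  -> R2 @ bar 8 tick 0 v(0, 2): F3/A4 M3 -> G3/D5 P5 similar
  -> R3 @ bar 8 tick 0 v(2, 3): D5 above B4
  -> R7 @ bar 8 tick 0 v(3,): F4->B4 leap 6st
  -> R3 @ bar 8 tick 1 v(2, 3): D5 above B4
  -> R3 @ bar 8 tick 2 v(2, 3): D5 above B4
  -> R3 @ bar 8 tick 3 v(2, 3): D5 above B4
  -> R6 @ bar 8 tick 3 v(0, 3): closes on M3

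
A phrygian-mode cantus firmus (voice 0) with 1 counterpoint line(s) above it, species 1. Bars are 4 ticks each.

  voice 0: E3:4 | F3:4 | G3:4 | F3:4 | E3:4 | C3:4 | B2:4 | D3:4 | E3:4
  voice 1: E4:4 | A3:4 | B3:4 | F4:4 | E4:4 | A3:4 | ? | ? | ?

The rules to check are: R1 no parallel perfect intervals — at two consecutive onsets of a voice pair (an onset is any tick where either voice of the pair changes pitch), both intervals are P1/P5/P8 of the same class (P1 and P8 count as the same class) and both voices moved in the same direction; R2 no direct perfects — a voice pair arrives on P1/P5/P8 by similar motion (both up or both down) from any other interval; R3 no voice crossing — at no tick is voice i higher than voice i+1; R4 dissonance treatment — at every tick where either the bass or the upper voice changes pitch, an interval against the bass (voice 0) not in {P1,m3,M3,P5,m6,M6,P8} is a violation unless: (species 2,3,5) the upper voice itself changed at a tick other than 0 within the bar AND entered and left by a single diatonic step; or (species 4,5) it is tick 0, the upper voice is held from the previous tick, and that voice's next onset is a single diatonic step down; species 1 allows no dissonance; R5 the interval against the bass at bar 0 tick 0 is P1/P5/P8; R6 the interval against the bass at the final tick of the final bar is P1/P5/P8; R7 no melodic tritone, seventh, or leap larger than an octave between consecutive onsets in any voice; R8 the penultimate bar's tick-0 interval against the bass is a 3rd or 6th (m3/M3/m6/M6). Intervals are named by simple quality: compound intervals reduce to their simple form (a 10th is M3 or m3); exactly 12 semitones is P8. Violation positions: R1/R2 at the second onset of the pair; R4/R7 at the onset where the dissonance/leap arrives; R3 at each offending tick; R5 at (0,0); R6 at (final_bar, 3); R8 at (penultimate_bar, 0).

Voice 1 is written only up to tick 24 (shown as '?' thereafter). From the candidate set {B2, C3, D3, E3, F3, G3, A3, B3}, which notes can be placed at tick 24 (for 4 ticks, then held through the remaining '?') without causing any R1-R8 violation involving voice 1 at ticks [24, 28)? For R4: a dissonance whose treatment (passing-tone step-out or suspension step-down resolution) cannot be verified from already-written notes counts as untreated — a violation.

B2: violates R2,R7
C3: violates R4
D3: legal
E3: violates R4
F3: violates R4
G3: legal
A3: violates R4
B3: legal

{B3, D3, G3}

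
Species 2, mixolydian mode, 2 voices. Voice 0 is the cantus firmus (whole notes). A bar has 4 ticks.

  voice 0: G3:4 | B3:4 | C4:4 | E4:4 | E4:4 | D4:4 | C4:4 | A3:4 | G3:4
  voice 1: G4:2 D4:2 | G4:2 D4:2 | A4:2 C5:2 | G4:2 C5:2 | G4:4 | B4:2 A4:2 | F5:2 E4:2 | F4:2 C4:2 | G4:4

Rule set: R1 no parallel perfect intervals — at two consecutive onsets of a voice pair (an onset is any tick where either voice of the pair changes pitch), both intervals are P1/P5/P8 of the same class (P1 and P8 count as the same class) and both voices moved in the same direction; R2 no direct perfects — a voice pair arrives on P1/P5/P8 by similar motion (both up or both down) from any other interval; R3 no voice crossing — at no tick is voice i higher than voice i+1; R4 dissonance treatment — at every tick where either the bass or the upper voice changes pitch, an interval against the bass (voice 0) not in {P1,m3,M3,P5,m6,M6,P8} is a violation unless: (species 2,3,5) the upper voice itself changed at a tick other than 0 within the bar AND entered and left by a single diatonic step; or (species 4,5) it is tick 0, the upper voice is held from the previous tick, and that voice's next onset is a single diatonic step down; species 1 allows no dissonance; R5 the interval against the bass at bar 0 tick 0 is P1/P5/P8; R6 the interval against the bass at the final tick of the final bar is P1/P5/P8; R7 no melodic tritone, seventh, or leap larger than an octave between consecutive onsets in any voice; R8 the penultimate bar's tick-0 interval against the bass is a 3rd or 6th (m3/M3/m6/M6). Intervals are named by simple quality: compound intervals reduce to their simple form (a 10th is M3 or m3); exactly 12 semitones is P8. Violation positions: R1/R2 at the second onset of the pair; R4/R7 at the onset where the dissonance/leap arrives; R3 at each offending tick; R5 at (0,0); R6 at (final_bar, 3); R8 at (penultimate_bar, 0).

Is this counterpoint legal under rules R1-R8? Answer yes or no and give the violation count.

bar 0: v0=G3 v1=G4 (P8)
bar 1: v0=B3 v1=G4 (m6)
bar 2: v0=C4 v1=A4 (M6)
bar 3: v0=E4 v1=G4 (m3)
bar 4: v0=E4 v1=G4 (m3)
bar 5: v0=D4 v1=B4 (M6)
bar 6: v0=C4 v1=F5 (P4)
bar 7: v0=A3 v1=F4 (m6)
bar 8: v0=G3 v1=G4 (P8)
  R4 @ bar6.0: C4/F5 P4 untreated
  R7 @ bar6.2: F5->E4 leap 13st

No (2 violations)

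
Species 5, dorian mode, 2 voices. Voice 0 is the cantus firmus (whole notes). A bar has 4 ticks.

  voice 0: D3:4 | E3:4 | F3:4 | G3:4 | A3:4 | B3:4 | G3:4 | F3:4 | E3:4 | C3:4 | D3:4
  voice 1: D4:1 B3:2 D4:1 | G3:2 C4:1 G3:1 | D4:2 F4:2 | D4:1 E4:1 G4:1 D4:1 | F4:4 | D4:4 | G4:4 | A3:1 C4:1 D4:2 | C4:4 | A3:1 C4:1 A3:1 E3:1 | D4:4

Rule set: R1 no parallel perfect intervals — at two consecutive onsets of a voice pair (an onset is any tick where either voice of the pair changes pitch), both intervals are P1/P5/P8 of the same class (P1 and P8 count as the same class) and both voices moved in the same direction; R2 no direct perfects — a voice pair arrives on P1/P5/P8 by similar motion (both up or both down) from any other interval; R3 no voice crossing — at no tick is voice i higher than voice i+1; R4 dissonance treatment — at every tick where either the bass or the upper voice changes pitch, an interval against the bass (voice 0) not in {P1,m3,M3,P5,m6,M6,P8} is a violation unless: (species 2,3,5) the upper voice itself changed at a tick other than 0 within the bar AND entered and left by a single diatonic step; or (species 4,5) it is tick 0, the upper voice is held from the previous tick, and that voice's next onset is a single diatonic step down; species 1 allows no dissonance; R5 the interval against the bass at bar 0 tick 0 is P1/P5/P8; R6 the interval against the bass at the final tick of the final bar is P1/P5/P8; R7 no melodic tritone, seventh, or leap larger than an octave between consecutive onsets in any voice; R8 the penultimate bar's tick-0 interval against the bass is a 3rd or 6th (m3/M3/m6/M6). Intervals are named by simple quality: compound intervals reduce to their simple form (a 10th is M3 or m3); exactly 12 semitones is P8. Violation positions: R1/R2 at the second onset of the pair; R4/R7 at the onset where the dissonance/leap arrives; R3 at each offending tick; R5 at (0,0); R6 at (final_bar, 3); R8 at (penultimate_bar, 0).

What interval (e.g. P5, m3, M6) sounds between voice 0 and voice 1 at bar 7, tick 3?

voice 0=F3 voice 1=D4 -> M6

M6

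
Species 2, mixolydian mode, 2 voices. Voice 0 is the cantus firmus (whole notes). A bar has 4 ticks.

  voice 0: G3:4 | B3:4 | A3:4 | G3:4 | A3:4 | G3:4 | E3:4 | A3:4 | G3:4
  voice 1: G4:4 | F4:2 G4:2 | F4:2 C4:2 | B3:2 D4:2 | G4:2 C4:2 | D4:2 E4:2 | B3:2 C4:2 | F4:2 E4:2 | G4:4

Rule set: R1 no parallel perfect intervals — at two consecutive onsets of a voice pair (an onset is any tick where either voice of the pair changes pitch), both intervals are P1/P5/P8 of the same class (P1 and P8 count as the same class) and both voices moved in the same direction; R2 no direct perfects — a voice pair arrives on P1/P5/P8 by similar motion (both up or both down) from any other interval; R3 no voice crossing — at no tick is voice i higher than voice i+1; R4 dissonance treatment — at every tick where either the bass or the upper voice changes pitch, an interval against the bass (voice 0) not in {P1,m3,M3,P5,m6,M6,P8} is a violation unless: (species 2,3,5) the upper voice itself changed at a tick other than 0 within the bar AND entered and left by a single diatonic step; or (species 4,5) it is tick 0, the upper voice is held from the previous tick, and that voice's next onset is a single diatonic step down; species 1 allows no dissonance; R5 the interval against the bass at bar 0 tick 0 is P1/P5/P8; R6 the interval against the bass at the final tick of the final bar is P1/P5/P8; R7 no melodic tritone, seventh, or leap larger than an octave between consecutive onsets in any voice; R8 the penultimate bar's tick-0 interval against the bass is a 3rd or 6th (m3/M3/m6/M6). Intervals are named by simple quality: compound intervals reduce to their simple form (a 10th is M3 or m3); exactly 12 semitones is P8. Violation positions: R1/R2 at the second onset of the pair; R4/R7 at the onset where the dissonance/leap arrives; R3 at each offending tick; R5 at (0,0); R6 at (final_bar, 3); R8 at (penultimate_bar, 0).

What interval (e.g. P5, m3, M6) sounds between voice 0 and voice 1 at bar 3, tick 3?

P5

voice 0=G3 voice 1=D4 -> P5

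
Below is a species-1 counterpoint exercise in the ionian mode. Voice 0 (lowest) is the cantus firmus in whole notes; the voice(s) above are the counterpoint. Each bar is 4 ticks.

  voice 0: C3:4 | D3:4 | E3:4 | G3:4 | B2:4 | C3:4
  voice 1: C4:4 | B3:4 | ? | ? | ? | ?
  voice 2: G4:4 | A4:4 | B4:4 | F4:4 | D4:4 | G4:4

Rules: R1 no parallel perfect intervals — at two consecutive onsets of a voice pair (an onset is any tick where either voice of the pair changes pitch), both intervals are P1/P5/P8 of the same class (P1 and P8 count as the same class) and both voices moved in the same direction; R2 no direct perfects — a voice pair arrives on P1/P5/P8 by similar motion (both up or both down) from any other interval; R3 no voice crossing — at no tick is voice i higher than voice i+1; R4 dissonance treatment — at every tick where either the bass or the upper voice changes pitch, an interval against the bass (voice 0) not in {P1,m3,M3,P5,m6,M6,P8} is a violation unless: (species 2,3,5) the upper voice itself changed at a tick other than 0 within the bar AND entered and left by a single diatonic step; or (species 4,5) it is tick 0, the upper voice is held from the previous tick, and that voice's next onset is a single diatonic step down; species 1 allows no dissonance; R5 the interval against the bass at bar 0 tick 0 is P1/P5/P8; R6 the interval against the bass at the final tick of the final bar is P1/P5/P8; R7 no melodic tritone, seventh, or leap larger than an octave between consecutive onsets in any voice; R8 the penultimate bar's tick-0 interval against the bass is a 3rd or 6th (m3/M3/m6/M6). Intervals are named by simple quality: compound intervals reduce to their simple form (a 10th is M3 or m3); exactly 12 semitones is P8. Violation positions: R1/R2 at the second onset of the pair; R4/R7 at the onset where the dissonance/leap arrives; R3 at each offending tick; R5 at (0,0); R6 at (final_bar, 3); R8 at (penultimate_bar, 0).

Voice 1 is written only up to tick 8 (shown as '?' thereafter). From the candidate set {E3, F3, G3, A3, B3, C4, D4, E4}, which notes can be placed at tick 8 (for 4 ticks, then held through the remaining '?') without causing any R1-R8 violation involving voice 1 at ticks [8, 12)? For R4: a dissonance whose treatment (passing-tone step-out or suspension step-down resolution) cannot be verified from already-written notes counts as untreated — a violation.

{B3, C4, E3, G3}

E3: legal
F3: violates R4,R7
G3: legal
A3: violates R4
B3: legal
C4: legal
D4: violates R4
E4: violates R2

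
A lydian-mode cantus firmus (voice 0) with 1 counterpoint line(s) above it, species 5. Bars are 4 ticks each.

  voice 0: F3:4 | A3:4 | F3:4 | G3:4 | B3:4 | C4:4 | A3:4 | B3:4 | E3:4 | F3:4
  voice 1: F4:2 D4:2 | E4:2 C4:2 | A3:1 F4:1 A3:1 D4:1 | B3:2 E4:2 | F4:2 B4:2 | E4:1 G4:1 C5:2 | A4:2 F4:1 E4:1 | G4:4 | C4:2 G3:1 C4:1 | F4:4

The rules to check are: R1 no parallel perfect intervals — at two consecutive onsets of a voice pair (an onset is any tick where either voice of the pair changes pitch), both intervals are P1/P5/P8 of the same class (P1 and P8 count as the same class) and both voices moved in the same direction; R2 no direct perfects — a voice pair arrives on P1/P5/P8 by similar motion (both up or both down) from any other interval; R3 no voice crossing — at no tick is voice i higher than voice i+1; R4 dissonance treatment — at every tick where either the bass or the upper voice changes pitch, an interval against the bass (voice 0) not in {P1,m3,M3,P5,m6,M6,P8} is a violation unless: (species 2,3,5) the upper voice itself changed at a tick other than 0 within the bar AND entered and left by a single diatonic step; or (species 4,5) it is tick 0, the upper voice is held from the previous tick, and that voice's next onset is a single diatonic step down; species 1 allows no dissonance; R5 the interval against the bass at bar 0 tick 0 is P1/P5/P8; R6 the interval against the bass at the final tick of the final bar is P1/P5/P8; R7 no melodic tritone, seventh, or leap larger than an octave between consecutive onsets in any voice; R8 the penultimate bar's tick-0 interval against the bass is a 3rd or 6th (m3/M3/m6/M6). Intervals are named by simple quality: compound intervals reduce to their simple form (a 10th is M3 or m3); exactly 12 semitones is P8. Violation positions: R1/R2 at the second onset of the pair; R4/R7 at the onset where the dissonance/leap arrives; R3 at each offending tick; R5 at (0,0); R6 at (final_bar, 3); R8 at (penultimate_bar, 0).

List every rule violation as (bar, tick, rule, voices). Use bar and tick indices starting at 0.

(1, 0, R2, (0, 1))
(4, 0, R4, (0, 1))
(4, 2, R7, (1,))
(6, 0, R1, (0, 1))
(9, 0, R2, (0, 1))

bar 0: v0=F3 v1=F4 downbeat P8
bar 1: v0=A3 v1=E4 downbeat P5
bar 2: v0=F3 v1=A3 downbeat M3
bar 3: v0=G3 v1=B3 downbeat M3
bar 4: v0=B3 v1=F4 downbeat TT
bar 5: v0=C4 v1=E4 downbeat M3
bar 6: v0=A3 v1=A4 downbeat P8
bar 7: v0=B3 v1=G4 downbeat m6
bar 8: v0=E3 v1=C4 downbeat m6
bar 9: v0=F3 v1=F4 downbeat P8
  -> R2 @ bar 1 tick 0 v(0, 1): F3/D4 M6 -> A3/E4 P5 similar
  -> R4 @ bar 4 tick 0 v(0, 1): B3/F4 TT untreated
  -> R7 @ bar 4 tick 2 v(1,): F4->B4 leap 6st
  -> R1 @ bar 6 tick 0 v(0, 1): C4/C5 P8 -> A3/A4 P8 similar
  -> R2 @ bar 9 tick 0 v(0, 1): E3/C4 m6 -> F3/F4 P8 similar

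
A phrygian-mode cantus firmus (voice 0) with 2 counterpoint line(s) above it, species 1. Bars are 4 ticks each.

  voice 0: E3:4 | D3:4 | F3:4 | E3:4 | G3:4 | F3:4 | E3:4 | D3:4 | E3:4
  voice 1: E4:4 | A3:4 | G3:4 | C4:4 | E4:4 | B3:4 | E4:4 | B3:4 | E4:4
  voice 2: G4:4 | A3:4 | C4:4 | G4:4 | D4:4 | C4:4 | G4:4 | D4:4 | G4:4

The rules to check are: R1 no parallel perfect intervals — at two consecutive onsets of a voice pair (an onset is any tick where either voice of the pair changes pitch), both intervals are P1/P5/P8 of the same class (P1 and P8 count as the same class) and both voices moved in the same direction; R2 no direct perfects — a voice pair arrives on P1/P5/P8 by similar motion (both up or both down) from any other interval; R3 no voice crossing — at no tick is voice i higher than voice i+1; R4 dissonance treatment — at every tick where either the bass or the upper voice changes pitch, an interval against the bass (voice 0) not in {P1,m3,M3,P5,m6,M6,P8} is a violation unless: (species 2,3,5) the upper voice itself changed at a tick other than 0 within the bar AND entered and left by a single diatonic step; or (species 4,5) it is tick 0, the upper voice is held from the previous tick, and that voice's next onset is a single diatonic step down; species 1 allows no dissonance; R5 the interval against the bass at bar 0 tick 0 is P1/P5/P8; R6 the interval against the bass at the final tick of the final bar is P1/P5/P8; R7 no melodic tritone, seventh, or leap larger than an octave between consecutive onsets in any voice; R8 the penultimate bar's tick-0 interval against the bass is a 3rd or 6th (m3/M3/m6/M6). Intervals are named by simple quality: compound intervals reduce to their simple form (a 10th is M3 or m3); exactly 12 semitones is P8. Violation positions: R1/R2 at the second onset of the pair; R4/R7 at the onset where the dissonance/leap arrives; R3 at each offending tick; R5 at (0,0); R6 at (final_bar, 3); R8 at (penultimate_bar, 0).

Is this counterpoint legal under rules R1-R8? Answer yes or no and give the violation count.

bar 0: v0=E3 v1=E4 v2=G4 (m3)
bar 1: v0=D3 v1=A3 v2=A3 (P5)
bar 2: v0=F3 v1=G3 v2=C4 (P5)
bar 3: v0=E3 v1=C4 v2=G4 (m3)
bar 4: v0=G3 v1=E4 v2=D4 (P5)
bar 5: v0=F3 v1=B3 v2=C4 (P5)
bar 6: v0=E3 v1=E4 v2=G4 (m3)
bar 7: v0=D3 v1=B3 v2=D4 (P8)
bar 8: v0=E3 v1=E4 v2=G4 (m3)
  R5 @ bar0.0: opens on m3
  R2 @ bar1.0: E3/E4 P8 -> D3/A3 P5 similar
  R2 @ bar1.0: E3/G4 m3 -> D3/A3 P5 similar
  R2 @ bar1.0: E4/G4 m3 -> A3/A3 P1 similar
  R7 @ bar1.0: G4->A3 leap 10st
  R1 @ bar2.0: D3/A3 P5 -> F3/C4 P5 similar
  R4 @ bar2.0: F3/G3 M2 untreated
  R2 @ bar3.0: G3/C4 P4 -> C4/G4 P5 similar
  R3 @ bar4.0: E4 above D4
  R3 @ bar4.1: E4 above D4
  R3 @ bar4.2: E4 above D4
  R3 @ bar4.3: E4 above D4
  R1 @ bar5.0: G3/D4 P5 -> F3/C4 P5 similar
  R4 @ bar5.0: F3/B3 TT untreated
  R2 @ bar7.0: E3/G4 m3 -> D3/D4 P8 similar
  R8 @ bar7.0: penult P8 not 3rd/6th
  R2 @ bar8.0: D3/B3 M6 -> E3/E4 P8 similar
  R6 @ bar8.3: closes on m3

No (18 violations)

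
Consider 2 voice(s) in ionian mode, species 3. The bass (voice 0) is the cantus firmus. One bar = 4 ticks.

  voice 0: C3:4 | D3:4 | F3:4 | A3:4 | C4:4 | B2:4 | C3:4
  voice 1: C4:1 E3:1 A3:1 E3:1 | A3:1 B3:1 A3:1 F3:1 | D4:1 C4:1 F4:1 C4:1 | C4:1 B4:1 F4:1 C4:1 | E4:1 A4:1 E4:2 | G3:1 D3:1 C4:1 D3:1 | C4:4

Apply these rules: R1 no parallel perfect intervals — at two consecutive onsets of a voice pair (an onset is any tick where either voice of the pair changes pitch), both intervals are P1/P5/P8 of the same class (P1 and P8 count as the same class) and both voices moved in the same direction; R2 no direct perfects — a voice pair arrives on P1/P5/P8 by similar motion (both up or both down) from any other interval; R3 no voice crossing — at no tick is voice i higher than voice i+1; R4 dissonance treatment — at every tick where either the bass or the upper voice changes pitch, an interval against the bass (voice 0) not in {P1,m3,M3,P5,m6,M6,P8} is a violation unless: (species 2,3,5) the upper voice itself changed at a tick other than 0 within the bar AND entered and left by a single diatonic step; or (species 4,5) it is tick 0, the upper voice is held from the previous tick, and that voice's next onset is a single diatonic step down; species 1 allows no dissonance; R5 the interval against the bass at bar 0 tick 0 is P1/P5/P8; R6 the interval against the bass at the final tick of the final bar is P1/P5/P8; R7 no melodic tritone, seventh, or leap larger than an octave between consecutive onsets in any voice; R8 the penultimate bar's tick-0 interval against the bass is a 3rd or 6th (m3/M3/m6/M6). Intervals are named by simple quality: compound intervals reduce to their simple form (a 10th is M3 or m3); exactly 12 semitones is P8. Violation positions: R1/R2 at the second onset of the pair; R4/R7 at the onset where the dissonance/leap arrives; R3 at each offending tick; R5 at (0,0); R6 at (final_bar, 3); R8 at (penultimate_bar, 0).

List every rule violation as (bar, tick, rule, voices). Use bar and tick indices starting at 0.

bar 0: v0=C3 v1=C4 downbeat P8
bar 1: v0=D3 v1=A3 downbeat P5
bar 2: v0=F3 v1=D4 downbeat M6
bar 3: v0=A3 v1=C4 downbeat m3
bar 4: v0=C4 v1=E4 downbeat M3
bar 5: v0=B2 v1=G3 downbeat m6
bar 6: v0=C3 v1=C4 downbeat P8
  -> R2 @ bar 1 tick 0 v(0, 1): C3/E3 M3 -> D3/A3 P5 similar
  -> R4 @ bar 3 tick 1 v(0, 1): A3/B4 M2 untreated
  -> R7 @ bar 3 tick 1 v(1,): C4->B4 leap 11st
  -> R7 @ bar 3 tick 2 v(1,): B4->F4 leap 6st
  -> R7 @ bar 5 tick 0 v(0,): C4->B2 leap 13st
  -> R4 @ bar 5 tick 2 v(0, 1): B2/C4 m2 untreated
  -> R7 @ bar 5 tick 2 v(1,): D3->C4 leap 10st
  -> R7 @ bar 5 tick 3 v(1,): C4->D3 leap 10st
  -> R2 @ bar 6 tick 0 v(0, 1): B2/D3 m3 -> C3/C4 P8 similar
  -> R7 @ bar 6 tick 0 v(1,): D3->C4 leap 10st

(1, 0, R2, (0, 1))
(3, 1, R4, (0, 1))
(3, 1, R7, (1,))
(3, 2, R7, (1,))
(5, 0, R7, (0,))
(5, 2, R4, (0, 1))
(5, 2, R7, (1,))
(5, 3, R7, (1,))
(6, 0, R2, (0, 1))
(6, 0, R7, (1,))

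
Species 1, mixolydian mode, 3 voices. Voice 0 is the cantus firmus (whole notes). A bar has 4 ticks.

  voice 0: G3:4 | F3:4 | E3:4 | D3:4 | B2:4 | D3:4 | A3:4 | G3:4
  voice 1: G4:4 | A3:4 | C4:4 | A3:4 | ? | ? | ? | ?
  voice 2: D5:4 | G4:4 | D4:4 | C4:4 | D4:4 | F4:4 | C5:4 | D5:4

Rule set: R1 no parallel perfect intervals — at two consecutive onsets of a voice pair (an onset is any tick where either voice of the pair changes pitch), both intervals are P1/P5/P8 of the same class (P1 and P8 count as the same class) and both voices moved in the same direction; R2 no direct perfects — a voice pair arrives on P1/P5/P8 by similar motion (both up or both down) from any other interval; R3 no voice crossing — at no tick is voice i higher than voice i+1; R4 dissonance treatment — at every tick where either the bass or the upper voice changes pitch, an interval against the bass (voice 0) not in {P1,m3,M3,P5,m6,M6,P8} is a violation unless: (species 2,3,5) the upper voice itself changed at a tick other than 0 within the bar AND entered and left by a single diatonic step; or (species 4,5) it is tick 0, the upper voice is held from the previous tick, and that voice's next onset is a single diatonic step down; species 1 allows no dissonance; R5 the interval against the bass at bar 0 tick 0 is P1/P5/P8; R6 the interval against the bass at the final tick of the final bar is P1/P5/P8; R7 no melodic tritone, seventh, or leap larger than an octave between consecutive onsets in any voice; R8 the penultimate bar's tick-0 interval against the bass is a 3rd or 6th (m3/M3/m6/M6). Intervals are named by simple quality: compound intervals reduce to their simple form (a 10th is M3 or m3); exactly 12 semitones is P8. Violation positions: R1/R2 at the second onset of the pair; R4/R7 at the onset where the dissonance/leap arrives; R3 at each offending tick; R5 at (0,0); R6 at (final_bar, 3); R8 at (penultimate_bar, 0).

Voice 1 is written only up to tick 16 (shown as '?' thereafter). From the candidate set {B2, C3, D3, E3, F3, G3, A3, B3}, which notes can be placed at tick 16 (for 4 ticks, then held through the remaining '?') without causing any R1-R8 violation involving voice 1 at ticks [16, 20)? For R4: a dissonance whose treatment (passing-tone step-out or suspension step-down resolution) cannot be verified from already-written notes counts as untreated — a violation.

B2: violates R2,R7
C3: violates R4
D3: legal
E3: violates R4
F3: violates R4
G3: legal
A3: violates R4
B3: legal

{B3, D3, G3}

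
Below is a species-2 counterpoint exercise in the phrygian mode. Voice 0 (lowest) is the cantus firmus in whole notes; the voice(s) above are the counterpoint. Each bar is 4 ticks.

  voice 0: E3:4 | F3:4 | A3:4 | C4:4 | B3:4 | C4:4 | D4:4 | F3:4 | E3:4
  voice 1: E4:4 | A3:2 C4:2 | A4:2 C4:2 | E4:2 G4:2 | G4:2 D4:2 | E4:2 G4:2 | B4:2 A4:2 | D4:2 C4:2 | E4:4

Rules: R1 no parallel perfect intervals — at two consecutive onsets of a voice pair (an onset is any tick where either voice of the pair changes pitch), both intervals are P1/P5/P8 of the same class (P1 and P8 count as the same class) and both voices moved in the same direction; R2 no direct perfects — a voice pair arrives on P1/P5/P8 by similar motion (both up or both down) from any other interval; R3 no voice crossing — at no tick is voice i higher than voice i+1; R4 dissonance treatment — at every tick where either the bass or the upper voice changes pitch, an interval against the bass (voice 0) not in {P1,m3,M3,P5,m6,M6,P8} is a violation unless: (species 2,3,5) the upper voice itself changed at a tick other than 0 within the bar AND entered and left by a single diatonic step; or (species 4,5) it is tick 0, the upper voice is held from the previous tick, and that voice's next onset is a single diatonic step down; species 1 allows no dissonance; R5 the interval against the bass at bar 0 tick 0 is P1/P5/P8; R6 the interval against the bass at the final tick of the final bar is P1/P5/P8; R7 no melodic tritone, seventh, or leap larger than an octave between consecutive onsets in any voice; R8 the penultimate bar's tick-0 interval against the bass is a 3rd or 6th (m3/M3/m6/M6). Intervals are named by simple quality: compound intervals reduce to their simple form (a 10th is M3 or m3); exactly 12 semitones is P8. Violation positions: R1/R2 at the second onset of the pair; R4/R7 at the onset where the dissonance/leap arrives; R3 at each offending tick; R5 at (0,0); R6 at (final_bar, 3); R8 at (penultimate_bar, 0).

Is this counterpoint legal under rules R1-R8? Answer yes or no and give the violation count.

No (1 violations)

bar 0: v0=E3 v1=E4 (P8)
bar 1: v0=F3 v1=A3 (M3)
bar 2: v0=A3 v1=A4 (P8)
bar 3: v0=C4 v1=E4 (M3)
bar 4: v0=B3 v1=G4 (m6)
bar 5: v0=C4 v1=E4 (M3)
bar 6: v0=D4 v1=B4 (M6)
bar 7: v0=F3 v1=D4 (M6)
bar 8: v0=E3 v1=E4 (P8)
  R2 @ bar2.0: F3/C4 P5 -> A3/A4 P8 similar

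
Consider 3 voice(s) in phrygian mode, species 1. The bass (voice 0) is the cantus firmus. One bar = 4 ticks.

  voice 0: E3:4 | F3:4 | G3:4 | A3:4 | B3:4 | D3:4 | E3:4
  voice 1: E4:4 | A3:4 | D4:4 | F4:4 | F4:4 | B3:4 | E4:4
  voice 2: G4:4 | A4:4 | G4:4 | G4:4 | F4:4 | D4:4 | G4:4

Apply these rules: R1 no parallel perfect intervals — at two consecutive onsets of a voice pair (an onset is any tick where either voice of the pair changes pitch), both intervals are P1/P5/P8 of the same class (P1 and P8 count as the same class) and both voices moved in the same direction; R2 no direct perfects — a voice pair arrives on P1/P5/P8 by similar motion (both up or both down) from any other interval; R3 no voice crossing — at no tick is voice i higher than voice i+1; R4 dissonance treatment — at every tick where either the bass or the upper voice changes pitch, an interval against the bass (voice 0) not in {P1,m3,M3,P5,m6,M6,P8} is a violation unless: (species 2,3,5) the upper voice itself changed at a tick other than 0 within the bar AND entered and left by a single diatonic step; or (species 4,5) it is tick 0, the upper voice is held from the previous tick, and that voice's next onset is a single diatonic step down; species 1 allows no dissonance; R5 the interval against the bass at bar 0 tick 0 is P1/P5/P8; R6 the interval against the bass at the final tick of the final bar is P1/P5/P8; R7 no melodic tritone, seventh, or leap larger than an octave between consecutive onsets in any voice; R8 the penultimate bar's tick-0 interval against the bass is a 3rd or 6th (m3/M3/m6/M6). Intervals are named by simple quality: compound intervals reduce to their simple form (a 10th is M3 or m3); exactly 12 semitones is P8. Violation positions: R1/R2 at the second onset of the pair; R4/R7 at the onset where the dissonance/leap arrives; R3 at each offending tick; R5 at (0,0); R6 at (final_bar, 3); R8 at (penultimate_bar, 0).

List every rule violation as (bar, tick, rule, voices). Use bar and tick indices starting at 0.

(0, 0, R5, (0, 2))
(2, 0, R2, (0, 1))
(3, 0, R4, (0, 2))
(4, 0, R4, (0, 1))
(4, 0, R4, (0, 2))
(5, 0, R2, (0, 2))
(5, 0, R7, (1,))
(5, 0, R8, (0, 2))
(6, 0, R2, (0, 1))
(6, 3, R6, (0, 2))

bar 0: v0=E3 v1=E4 v2=G4 downbeat m3
bar 1: v0=F3 v1=A3 v2=A4 downbeat M3
bar 2: v0=G3 v1=D4 v2=G4 downbeat P8
bar 3: v0=A3 v1=F4 v2=G4 downbeat m7
bar 4: v0=B3 v1=F4 v2=F4 downbeat TT
bar 5: v0=D3 v1=B3 v2=D4 downbeat P8
bar 6: v0=E3 v1=E4 v2=G4 downbeat m3
  -> R5 @ bar 0 tick 0 v(0, 2): opens on m3
  -> R2 @ bar 2 tick 0 v(0, 1): F3/A3 M3 -> G3/D4 P5 similar
  -> R4 @ bar 3 tick 0 v(0, 2): A3/G4 m7 untreated
  -> R4 @ bar 4 tick 0 v(0, 1): B3/F4 TT untreated
  -> R4 @ bar 4 tick 0 v(0, 2): B3/F4 TT untreated
  -> R2 @ bar 5 tick 0 v(0, 2): B3/F4 TT -> D3/D4 P8 similar
  -> R7 @ bar 5 tick 0 v(1,): F4->B3 leap 6st
  -> R8 @ bar 5 tick 0 v(0, 2): penult P8 not 3rd/6th
  -> R2 @ bar 6 tick 0 v(0, 1): D3/B3 M6 -> E3/E4 P8 similar
  -> R6 @ bar 6 tick 3 v(0, 2): closes on m3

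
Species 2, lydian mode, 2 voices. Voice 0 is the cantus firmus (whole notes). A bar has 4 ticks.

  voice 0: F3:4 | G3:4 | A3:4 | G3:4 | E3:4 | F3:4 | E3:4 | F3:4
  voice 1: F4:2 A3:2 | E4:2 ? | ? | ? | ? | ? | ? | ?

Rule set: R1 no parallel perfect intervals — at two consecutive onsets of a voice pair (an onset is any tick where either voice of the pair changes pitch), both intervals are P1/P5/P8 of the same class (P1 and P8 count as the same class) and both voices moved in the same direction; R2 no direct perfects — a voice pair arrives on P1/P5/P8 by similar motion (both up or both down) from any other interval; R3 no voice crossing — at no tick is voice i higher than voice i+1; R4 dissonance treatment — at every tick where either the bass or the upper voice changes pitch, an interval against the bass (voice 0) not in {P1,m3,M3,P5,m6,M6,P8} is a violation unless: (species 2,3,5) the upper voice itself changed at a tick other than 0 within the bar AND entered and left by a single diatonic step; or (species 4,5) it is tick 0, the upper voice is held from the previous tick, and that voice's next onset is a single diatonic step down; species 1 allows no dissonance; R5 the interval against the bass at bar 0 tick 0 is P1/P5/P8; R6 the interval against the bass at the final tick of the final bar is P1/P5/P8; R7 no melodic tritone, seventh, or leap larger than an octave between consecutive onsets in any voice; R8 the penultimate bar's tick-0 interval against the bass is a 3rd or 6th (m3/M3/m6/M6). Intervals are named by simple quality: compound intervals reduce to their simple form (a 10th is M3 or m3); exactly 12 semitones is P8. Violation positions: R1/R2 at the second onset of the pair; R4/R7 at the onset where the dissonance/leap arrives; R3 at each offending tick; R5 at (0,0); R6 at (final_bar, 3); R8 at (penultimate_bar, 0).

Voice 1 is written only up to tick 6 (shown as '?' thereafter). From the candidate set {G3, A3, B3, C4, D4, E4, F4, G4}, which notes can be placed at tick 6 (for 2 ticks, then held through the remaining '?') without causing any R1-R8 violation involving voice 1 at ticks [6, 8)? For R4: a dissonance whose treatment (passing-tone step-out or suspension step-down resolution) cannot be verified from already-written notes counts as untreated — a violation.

{B3, D4, E4, G3, G4}

G3: legal
A3: violates R4
B3: legal
C4: violates R4
D4: legal
E4: legal
F4: violates R4
G4: legal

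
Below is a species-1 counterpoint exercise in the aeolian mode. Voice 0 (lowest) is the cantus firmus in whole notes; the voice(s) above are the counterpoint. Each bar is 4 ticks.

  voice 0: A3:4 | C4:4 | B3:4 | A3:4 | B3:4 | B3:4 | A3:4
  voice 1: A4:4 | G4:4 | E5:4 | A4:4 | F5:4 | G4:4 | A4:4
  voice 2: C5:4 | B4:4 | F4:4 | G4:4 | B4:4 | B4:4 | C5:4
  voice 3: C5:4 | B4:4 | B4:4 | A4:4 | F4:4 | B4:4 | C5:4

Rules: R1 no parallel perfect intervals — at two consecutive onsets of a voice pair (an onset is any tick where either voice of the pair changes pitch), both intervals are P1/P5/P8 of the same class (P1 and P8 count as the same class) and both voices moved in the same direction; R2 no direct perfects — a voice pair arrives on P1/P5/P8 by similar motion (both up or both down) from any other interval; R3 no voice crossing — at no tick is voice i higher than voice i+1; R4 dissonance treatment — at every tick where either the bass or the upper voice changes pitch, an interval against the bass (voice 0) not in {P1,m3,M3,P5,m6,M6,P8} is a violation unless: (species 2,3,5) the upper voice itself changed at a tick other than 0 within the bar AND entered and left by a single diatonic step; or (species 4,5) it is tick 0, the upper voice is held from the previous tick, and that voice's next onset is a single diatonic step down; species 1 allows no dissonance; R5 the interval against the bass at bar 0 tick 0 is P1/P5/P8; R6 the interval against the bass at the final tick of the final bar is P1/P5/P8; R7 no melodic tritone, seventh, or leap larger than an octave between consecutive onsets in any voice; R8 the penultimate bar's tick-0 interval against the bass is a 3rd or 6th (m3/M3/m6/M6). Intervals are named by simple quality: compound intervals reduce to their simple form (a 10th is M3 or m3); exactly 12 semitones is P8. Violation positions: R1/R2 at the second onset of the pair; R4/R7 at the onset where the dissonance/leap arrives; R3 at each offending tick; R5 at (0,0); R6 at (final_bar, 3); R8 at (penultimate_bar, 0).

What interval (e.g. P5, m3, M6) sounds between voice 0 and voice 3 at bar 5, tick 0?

P8

voice 0=B3 voice 3=B4 -> P8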